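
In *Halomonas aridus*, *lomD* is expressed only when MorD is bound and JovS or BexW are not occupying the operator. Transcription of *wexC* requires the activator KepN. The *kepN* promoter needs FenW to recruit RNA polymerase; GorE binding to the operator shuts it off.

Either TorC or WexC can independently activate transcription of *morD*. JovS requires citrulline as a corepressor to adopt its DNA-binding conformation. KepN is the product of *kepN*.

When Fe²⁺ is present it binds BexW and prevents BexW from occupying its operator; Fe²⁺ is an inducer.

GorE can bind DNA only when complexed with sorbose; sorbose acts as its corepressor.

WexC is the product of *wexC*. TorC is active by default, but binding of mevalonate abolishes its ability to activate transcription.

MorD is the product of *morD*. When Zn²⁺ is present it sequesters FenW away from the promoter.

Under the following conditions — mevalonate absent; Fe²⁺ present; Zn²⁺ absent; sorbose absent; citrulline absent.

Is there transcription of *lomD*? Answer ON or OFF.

Citrulline is absent, so JovS is inactive.
Mevalonate is absent, so TorC is active.
Sorbose is absent, so GorE is inactive.
Zn²⁺ is absent, so FenW is active.
No repressor is bound and FenW is active, so *kepN* is transcribed.
So KepN is produced and active.
No repressor is bound and KepN is active, so *wexC* is transcribed.
So WexC is produced and active.
Activator TorC is present, so *morD* is transcribed.
So MorD is produced and active.
Fe²⁺ is present, so BexW is inactive.
No repressor is bound and MorD is active, so *lomD* is transcribed.

ON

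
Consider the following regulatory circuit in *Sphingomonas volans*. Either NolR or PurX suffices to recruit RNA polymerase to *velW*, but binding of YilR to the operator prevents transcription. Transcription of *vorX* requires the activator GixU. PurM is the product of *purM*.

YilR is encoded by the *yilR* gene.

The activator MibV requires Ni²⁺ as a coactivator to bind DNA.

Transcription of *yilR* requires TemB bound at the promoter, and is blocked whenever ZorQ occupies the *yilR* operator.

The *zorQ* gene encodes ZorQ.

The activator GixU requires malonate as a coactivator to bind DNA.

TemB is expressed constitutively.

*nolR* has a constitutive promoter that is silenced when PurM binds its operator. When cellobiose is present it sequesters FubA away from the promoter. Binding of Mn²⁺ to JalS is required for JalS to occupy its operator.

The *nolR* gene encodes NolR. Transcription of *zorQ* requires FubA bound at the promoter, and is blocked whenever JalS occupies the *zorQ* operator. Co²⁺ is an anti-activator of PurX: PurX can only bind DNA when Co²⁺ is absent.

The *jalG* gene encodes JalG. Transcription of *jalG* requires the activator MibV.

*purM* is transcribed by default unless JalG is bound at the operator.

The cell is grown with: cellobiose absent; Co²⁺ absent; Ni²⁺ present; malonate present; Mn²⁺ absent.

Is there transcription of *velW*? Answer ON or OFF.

ON

Ni²⁺ is present, so MibV is active.
No repressor is bound and MibV is active, so *jalG* is transcribed.
So JalG is produced and active.
With repressor JalG bound, *purM* is not transcribed.
So PurM is not produced.
With no repressor bound, *nolR* is transcribed.
So NolR is produced and active.
Mn²⁺ is absent, so JalS is inactive.
Cellobiose is absent, so FubA is active.
No repressor is bound and FubA is active, so *zorQ* is transcribed.
So ZorQ is produced and active.
TemB is produced constitutively and is active.
With repressor ZorQ bound, *yilR* is not transcribed.
So YilR is not produced.
Co²⁺ is absent, so PurX is active.
Activator NolR is present, so *velW* is transcribed.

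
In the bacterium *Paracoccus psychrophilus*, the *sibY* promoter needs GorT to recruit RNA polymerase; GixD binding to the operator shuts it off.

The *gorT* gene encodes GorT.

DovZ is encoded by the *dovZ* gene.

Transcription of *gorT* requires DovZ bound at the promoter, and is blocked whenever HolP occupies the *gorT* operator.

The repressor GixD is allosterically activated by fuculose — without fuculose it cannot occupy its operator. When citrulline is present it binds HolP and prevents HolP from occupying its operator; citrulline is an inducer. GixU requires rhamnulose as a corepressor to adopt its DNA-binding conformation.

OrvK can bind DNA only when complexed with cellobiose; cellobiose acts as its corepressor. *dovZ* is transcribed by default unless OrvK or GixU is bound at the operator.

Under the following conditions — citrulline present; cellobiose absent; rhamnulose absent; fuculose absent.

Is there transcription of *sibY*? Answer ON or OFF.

Citrulline is present, so HolP is inactive.
Cellobiose is absent, so OrvK is inactive.
Rhamnulose is absent, so GixU is inactive.
With no repressor bound, *dovZ* is transcribed.
So DovZ is produced and active.
No repressor is bound and DovZ is active, so *gorT* is transcribed.
So GorT is produced and active.
Fuculose is absent, so GixD is inactive.
No repressor is bound and GorT is active, so *sibY* is transcribed.

ON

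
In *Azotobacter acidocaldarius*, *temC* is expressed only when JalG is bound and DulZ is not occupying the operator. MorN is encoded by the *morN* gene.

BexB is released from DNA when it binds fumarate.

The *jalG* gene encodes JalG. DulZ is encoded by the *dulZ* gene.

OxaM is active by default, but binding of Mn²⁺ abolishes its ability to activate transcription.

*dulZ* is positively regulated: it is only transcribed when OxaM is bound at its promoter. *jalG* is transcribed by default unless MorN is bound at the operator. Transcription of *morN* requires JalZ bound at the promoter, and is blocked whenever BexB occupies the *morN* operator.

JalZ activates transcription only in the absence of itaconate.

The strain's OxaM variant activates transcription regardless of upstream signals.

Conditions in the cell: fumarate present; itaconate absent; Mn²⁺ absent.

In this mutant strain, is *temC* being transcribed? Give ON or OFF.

OFF

Itaconate is absent, so JalZ is active.
Fumarate is present, so BexB is inactive.
No repressor is bound and JalZ is active, so *morN* is transcribed.
So MorN is produced and active.
With repressor MorN bound, *jalG* is not transcribed.
So JalG is not produced.
OxaM is constitutively active in this strain.
No repressor is bound and OxaM is active, so *dulZ* is transcribed.
So DulZ is produced and active.
With repressor DulZ bound, *temC* is not transcribed.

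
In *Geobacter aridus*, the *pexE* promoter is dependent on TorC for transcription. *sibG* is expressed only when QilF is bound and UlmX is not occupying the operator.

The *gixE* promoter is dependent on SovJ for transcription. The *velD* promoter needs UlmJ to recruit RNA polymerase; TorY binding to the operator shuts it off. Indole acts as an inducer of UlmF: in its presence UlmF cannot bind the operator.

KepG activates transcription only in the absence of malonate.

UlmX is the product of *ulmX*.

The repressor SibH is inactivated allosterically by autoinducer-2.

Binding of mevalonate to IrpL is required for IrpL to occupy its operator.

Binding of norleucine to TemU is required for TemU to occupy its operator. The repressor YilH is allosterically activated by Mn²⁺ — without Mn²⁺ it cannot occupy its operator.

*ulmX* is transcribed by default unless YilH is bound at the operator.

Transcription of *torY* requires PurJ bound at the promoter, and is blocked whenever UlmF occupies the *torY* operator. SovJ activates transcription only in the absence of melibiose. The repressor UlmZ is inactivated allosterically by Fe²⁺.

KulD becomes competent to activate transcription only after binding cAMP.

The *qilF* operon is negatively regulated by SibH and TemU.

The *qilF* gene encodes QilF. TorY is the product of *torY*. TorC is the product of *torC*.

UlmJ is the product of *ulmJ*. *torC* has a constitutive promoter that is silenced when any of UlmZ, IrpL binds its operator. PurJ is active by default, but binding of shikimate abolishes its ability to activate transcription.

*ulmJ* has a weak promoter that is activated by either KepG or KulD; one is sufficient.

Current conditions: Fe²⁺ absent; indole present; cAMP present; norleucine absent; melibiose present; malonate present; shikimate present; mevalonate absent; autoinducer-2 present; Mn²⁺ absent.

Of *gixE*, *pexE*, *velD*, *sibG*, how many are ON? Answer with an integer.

Melibiose is present, so SovJ is inactive.
Required activator SovJ is absent, so *gixE* is not transcribed.
→ *gixE* is OFF.
Fe²⁺ is absent, so UlmZ is active.
Mevalonate is absent, so IrpL is inactive.
With repressor UlmZ bound, *torC* is not transcribed.
So TorC is not produced.
Required activator TorC is absent, so *pexE* is not transcribed.
→ *pexE* is OFF.
Shikimate is present, so PurJ is inactive.
Indole is present, so UlmF is inactive.
Required activator PurJ is absent, so *torY* is not transcribed.
So TorY is not produced.
Malonate is present, so KepG is inactive.
cAMP is present, so KulD is active.
Activator KulD is present, so *ulmJ* is transcribed.
So UlmJ is produced and active.
No repressor is bound and UlmJ is active, so *velD* is transcribed.
→ *velD* is ON.
Autoinducer-2 is present, so SibH is inactive.
Norleucine is absent, so TemU is inactive.
With no repressor bound, *qilF* is transcribed.
So QilF is produced and active.
Mn²⁺ is absent, so YilH is inactive.
With no repressor bound, *ulmX* is transcribed.
So UlmX is produced and active.
With repressor UlmX bound, *sibG* is not transcribed.
→ *sibG* is OFF.
1 of the 4 genes is transcribed.

1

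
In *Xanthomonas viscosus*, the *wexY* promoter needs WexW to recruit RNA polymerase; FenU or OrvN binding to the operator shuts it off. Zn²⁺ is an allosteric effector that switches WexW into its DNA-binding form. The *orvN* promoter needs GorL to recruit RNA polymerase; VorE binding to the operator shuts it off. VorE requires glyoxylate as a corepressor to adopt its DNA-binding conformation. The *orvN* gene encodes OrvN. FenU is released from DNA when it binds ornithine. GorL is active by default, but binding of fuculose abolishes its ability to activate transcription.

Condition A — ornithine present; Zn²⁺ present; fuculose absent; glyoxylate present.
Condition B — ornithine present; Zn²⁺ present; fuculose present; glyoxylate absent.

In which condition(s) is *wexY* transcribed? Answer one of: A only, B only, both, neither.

both

Condition A:
Ornithine is present, so FenU is inactive.
Zn²⁺ is present, so WexW is active.
Fuculose is absent, so GorL is active.
Glyoxylate is present, so VorE is active.
With repressor VorE bound, *orvN* is not transcribed.
So OrvN is not produced.
No repressor is bound and WexW is active, so *wexY* is transcribed.
→ *wexY* is ON in A.
Condition B:
Ornithine is present, so FenU is inactive.
Zn²⁺ is present, so WexW is active.
Fuculose is present, so GorL is inactive.
Glyoxylate is absent, so VorE is inactive.
Required activator GorL is absent, so *orvN* is not transcribed.
So OrvN is not produced.
No repressor is bound and WexW is active, so *wexY* is transcribed.
→ *wexY* is ON in B.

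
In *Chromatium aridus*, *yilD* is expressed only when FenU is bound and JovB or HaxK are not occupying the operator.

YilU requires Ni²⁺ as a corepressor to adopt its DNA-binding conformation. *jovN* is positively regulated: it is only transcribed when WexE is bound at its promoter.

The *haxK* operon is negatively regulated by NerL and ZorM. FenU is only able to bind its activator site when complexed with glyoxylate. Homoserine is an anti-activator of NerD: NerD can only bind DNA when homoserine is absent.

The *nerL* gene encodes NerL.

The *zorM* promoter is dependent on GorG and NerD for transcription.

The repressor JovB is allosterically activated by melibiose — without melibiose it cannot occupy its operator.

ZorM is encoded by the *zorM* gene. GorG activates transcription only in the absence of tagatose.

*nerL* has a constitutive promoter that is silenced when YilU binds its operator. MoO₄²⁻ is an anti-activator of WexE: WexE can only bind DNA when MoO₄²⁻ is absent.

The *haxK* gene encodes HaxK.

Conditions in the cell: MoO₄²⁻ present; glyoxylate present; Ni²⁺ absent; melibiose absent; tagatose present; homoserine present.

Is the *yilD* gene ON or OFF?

Glyoxylate is present, so FenU is active.
Melibiose is absent, so JovB is inactive.
Ni²⁺ is absent, so YilU is inactive.
With no repressor bound, *nerL* is transcribed.
So NerL is produced and active.
Tagatose is present, so GorG is inactive.
Homoserine is present, so NerD is inactive.
Required activator GorG is absent, so *zorM* is not transcribed.
So ZorM is not produced.
With repressor NerL bound, *haxK* is not transcribed.
So HaxK is not produced.
No repressor is bound and FenU is active, so *yilD* is transcribed.

ON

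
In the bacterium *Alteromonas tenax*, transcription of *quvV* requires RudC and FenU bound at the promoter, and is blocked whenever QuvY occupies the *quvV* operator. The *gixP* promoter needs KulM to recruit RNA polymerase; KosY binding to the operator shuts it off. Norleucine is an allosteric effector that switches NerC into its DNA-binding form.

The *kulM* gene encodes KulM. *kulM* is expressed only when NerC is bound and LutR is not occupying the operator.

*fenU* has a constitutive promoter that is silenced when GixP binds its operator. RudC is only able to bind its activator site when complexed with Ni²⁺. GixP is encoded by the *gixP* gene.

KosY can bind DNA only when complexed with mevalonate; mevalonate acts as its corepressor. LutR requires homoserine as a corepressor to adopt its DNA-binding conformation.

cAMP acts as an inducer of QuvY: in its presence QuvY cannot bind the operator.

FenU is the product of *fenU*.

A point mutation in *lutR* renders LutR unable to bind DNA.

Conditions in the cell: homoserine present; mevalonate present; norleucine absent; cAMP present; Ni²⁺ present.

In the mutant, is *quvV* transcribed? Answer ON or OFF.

ON

Ni²⁺ is present, so RudC is active.
Norleucine is absent, so NerC is inactive.
LutR is non-functional in this strain, so it has no effect.
Required activator NerC is absent, so *kulM* is not transcribed.
So KulM is not produced.
Mevalonate is present, so KosY is active.
With repressor KosY bound, *gixP* is not transcribed.
So GixP is not produced.
With no repressor bound, *fenU* is transcribed.
So FenU is produced and active.
cAMP is present, so QuvY is inactive.
No repressor is bound and RudC and FenU are active, so *quvV* is transcribed.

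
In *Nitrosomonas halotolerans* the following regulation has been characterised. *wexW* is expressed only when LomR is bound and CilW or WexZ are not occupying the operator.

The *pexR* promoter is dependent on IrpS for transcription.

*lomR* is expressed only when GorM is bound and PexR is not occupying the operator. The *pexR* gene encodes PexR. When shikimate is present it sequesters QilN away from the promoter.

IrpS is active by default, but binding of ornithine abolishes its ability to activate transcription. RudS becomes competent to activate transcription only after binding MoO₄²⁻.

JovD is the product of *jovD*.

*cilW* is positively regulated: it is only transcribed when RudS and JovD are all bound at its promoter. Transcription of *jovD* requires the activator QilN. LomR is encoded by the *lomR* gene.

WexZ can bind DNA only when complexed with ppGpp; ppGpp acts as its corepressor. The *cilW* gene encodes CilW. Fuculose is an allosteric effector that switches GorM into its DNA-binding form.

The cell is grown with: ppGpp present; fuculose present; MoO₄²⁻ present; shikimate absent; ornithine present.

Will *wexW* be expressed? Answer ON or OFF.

MoO₄²⁻ is present, so RudS is active.
Shikimate is absent, so QilN is active.
No repressor is bound and QilN is active, so *jovD* is transcribed.
So JovD is produced and active.
No repressor is bound and RudS and JovD are active, so *cilW* is transcribed.
So CilW is produced and active.
ppGpp is present, so WexZ is active.
Fuculose is present, so GorM is active.
Ornithine is present, so IrpS is inactive.
Required activator IrpS is absent, so *pexR* is not transcribed.
So PexR is not produced.
No repressor is bound and GorM is active, so *lomR* is transcribed.
So LomR is produced and active.
With repressor CilW bound, *wexW* is not transcribed.

OFF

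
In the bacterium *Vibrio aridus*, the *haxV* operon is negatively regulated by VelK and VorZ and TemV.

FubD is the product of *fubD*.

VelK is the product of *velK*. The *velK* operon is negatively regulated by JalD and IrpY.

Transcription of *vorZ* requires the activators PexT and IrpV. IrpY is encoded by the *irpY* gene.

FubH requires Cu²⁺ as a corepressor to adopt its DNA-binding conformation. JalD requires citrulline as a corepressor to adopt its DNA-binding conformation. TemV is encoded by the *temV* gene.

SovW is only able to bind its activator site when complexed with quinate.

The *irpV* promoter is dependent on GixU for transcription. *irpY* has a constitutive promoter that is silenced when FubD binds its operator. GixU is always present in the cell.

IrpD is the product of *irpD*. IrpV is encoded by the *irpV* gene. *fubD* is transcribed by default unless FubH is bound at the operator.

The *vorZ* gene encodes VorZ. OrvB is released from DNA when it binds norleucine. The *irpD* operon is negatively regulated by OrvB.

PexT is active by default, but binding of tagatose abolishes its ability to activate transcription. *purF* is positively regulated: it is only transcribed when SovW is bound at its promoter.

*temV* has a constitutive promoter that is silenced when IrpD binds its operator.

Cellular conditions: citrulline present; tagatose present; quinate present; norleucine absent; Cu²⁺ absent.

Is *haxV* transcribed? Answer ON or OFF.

Citrulline is present, so JalD is active.
Cu²⁺ is absent, so FubH is inactive.
With no repressor bound, *fubD* is transcribed.
So FubD is produced and active.
With repressor FubD bound, *irpY* is not transcribed.
So IrpY is not produced.
With repressor JalD bound, *velK* is not transcribed.
So VelK is not produced.
Tagatose is present, so PexT is inactive.
GixU is produced constitutively and is active.
No repressor is bound and GixU is active, so *irpV* is transcribed.
So IrpV is produced and active.
Required activator PexT is absent, so *vorZ* is not transcribed.
So VorZ is not produced.
Norleucine is absent, so OrvB is active.
With repressor OrvB bound, *irpD* is not transcribed.
So IrpD is not produced.
With no repressor bound, *temV* is transcribed.
So TemV is produced and active.
With repressor TemV bound, *haxV* is not transcribed.

OFF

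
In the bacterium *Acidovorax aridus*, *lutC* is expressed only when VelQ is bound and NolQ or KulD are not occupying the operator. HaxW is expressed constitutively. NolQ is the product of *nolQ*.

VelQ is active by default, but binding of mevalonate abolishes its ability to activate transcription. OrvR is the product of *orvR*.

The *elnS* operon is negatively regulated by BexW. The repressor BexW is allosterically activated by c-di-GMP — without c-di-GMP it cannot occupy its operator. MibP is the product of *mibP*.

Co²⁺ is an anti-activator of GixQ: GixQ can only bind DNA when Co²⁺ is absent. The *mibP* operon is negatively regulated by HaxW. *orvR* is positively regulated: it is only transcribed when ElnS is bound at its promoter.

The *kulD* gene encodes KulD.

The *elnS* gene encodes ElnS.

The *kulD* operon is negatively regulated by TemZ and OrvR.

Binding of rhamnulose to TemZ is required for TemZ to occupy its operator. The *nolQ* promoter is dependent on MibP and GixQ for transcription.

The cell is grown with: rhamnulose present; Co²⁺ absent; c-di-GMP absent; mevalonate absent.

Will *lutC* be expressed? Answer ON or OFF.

ON

HaxW is produced constitutively and is active.
With repressor HaxW bound, *mibP* is not transcribed.
So MibP is not produced.
Co²⁺ is absent, so GixQ is active.
Required activator MibP is absent, so *nolQ* is not transcribed.
So NolQ is not produced.
Mevalonate is absent, so VelQ is active.
Rhamnulose is present, so TemZ is active.
c-di-GMP is absent, so BexW is inactive.
With no repressor bound, *elnS* is transcribed.
So ElnS is produced and active.
No repressor is bound and ElnS is active, so *orvR* is transcribed.
So OrvR is produced and active.
With repressor TemZ bound, *kulD* is not transcribed.
So KulD is not produced.
No repressor is bound and VelQ is active, so *lutC* is transcribed.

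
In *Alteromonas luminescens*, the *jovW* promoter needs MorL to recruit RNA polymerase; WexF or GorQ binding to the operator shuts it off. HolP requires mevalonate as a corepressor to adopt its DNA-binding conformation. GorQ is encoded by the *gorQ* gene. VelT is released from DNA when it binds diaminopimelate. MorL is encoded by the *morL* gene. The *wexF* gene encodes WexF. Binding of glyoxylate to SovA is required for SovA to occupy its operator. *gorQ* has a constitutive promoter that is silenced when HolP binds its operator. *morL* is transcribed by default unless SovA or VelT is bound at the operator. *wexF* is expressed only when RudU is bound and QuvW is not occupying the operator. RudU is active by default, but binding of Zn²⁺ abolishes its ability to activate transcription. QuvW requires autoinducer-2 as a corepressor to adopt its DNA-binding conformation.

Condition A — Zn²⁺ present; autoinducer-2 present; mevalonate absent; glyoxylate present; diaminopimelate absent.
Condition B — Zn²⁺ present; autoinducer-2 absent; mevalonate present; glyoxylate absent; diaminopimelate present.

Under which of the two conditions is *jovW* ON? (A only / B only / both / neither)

B only

Condition A:
Zn²⁺ is present, so RudU is inactive.
Autoinducer-2 is present, so QuvW is active.
With repressor QuvW bound, *wexF* is not transcribed.
So WexF is not produced.
Mevalonate is absent, so HolP is inactive.
With no repressor bound, *gorQ* is transcribed.
So GorQ is produced and active.
Glyoxylate is present, so SovA is active.
Diaminopimelate is absent, so VelT is active.
With repressor SovA bound, *morL* is not transcribed.
So MorL is not produced.
With repressor GorQ bound, *jovW* is not transcribed.
→ *jovW* is OFF in A.
Condition B:
Zn²⁺ is present, so RudU is inactive.
Autoinducer-2 is absent, so QuvW is inactive.
Required activator RudU is absent, so *wexF* is not transcribed.
So WexF is not produced.
Mevalonate is present, so HolP is active.
With repressor HolP bound, *gorQ* is not transcribed.
So GorQ is not produced.
Glyoxylate is absent, so SovA is inactive.
Diaminopimelate is present, so VelT is inactive.
With no repressor bound, *morL* is transcribed.
So MorL is produced and active.
No repressor is bound and MorL is active, so *jovW* is transcribed.
→ *jovW* is ON in B.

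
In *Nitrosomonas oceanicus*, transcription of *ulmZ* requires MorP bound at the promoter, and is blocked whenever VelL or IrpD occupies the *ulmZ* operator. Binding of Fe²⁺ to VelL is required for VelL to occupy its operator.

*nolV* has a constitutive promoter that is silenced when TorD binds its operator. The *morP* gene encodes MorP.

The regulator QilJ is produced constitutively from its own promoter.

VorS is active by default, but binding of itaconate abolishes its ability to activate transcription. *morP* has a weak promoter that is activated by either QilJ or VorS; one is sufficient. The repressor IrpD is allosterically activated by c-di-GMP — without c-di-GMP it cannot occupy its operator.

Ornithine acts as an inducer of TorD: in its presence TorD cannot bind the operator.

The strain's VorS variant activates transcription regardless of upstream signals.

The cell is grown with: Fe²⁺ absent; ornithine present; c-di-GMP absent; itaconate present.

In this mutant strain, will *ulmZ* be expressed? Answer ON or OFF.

ON

QilJ is produced constitutively and is active.
VorS is constitutively active in this strain.
Activator QilJ is present, so *morP* is transcribed.
So MorP is produced and active.
Fe²⁺ is absent, so VelL is inactive.
c-di-GMP is absent, so IrpD is inactive.
No repressor is bound and MorP is active, so *ulmZ* is transcribed.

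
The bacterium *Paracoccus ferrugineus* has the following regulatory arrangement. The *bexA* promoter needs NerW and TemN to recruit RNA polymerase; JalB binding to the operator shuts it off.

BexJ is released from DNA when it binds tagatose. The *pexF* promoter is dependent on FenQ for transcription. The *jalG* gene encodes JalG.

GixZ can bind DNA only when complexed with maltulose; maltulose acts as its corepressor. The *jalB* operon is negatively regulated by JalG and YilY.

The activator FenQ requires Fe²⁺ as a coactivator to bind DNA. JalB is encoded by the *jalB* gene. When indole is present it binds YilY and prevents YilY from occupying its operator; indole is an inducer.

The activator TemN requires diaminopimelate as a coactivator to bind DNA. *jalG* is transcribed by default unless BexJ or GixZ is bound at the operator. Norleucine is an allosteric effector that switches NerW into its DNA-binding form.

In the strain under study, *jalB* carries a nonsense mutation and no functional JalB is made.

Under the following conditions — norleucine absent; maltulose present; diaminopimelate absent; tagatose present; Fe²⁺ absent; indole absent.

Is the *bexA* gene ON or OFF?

Norleucine is absent, so NerW is inactive.
Diaminopimelate is absent, so TemN is inactive.
JalB is non-functional in this strain, so it has no effect.
Required activator NerW is absent, so *bexA* is not transcribed.

OFF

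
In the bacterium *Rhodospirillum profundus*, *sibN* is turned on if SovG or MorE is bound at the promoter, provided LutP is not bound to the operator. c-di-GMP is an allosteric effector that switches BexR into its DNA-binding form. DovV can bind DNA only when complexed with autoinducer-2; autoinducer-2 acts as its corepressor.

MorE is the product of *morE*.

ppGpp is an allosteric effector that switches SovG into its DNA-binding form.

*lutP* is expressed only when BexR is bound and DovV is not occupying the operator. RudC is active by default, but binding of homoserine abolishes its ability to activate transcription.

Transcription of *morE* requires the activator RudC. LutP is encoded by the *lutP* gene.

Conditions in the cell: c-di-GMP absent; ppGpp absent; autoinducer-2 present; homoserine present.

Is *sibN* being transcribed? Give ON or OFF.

ppGpp is absent, so SovG is inactive.
c-di-GMP is absent, so BexR is inactive.
Autoinducer-2 is present, so DovV is active.
With repressor DovV bound, *lutP* is not transcribed.
So LutP is not produced.
Homoserine is present, so RudC is inactive.
Required activator RudC is absent, so *morE* is not transcribed.
So MorE is not produced.
No activator is available at the *sibN* promoter, so *sibN* is not transcribed.

OFF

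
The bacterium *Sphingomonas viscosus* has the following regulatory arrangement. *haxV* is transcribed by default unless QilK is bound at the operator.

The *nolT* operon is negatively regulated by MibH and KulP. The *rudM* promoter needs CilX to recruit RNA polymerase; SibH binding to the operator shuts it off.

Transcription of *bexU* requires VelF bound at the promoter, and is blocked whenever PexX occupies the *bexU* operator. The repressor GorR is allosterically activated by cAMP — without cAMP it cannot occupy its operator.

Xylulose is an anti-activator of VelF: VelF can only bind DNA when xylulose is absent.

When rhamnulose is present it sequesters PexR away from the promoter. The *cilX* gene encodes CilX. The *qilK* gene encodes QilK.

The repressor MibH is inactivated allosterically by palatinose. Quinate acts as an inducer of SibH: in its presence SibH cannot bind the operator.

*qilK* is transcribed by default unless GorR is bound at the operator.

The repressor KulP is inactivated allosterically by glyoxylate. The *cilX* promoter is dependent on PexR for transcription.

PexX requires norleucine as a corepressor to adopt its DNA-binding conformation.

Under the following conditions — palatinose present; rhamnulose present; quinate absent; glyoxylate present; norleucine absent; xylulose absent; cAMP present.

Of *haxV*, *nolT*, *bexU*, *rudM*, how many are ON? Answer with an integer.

cAMP is present, so GorR is active.
With repressor GorR bound, *qilK* is not transcribed.
So QilK is not produced.
With no repressor bound, *haxV* is transcribed.
→ *haxV* is ON.
Palatinose is present, so MibH is inactive.
Glyoxylate is present, so KulP is inactive.
With no repressor bound, *nolT* is transcribed.
→ *nolT* is ON.
Norleucine is absent, so PexX is inactive.
Xylulose is absent, so VelF is active.
No repressor is bound and VelF is active, so *bexU* is transcribed.
→ *bexU* is ON.
Rhamnulose is present, so PexR is inactive.
Required activator PexR is absent, so *cilX* is not transcribed.
So CilX is not produced.
Quinate is absent, so SibH is active.
With repressor SibH bound, *rudM* is not transcribed.
→ *rudM* is OFF.
3 of the 4 genes are transcribed.

3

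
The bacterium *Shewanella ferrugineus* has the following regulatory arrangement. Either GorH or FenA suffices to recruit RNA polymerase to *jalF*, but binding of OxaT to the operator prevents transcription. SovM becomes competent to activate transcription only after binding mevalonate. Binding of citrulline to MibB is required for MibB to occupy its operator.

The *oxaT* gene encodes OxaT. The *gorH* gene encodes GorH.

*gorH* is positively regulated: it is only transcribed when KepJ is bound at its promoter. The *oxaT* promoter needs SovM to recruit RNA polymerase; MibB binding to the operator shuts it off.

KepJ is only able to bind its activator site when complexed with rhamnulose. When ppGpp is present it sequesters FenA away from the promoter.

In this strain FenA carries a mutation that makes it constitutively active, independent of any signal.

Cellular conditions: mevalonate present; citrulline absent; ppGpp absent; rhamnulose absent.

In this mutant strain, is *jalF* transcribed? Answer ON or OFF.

OFF

Rhamnulose is absent, so KepJ is inactive.
Required activator KepJ is absent, so *gorH* is not transcribed.
So GorH is not produced.
Citrulline is absent, so MibB is inactive.
Mevalonate is present, so SovM is active.
No repressor is bound and SovM is active, so *oxaT* is transcribed.
So OxaT is produced and active.
FenA is constitutively active in this strain.
With repressor OxaT bound, *jalF* is not transcribed.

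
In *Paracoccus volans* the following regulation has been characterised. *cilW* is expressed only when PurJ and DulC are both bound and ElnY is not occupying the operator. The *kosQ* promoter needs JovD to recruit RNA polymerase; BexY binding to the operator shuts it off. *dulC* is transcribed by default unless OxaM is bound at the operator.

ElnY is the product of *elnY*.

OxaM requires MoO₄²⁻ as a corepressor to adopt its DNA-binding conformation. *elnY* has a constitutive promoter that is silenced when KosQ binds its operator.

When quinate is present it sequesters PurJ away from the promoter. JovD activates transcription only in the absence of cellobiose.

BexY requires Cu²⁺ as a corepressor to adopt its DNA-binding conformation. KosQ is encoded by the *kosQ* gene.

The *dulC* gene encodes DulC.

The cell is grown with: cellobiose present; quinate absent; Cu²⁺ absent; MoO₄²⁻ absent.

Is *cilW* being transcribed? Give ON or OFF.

Quinate is absent, so PurJ is active.
Cu²⁺ is absent, so BexY is inactive.
Cellobiose is present, so JovD is inactive.
Required activator JovD is absent, so *kosQ* is not transcribed.
So KosQ is not produced.
With no repressor bound, *elnY* is transcribed.
So ElnY is produced and active.
MoO₄²⁻ is absent, so OxaM is inactive.
With no repressor bound, *dulC* is transcribed.
So DulC is produced and active.
With repressor ElnY bound, *cilW* is not transcribed.

OFF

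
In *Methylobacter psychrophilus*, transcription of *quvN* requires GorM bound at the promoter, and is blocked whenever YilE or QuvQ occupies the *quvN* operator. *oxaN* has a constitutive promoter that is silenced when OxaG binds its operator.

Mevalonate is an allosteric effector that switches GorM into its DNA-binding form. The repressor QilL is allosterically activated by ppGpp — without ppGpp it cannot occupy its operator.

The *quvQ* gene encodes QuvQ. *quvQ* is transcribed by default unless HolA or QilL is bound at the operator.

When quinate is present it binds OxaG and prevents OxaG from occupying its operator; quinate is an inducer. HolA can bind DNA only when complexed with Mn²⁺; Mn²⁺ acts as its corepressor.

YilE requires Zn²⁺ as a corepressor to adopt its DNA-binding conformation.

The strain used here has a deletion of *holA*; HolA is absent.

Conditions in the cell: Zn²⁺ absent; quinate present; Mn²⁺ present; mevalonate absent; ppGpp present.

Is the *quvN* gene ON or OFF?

OFF

Zn²⁺ is absent, so YilE is inactive.
Mevalonate is absent, so GorM is inactive.
HolA is non-functional in this strain, so it has no effect.
ppGpp is present, so QilL is active.
With repressor QilL bound, *quvQ* is not transcribed.
So QuvQ is not produced.
Required activator GorM is absent, so *quvN* is not transcribed.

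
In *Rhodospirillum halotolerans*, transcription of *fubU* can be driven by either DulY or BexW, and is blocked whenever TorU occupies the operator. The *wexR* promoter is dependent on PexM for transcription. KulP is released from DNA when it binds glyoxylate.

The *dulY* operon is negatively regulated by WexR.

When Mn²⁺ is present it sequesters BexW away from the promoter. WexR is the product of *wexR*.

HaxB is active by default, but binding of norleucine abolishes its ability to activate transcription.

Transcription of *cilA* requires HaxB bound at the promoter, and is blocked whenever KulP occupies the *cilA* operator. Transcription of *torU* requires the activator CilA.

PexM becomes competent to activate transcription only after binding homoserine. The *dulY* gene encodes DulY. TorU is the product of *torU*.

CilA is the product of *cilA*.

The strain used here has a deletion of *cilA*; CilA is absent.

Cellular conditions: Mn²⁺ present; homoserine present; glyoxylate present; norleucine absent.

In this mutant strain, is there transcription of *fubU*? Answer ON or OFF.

OFF

CilA is non-functional in this strain, so it has no effect.
Required activator CilA is absent, so *torU* is not transcribed.
So TorU is not produced.
Homoserine is present, so PexM is active.
No repressor is bound and PexM is active, so *wexR* is transcribed.
So WexR is produced and active.
With repressor WexR bound, *dulY* is not transcribed.
So DulY is not produced.
Mn²⁺ is present, so BexW is inactive.
No activator is available at the *fubU* promoter, so *fubU* is not transcribed.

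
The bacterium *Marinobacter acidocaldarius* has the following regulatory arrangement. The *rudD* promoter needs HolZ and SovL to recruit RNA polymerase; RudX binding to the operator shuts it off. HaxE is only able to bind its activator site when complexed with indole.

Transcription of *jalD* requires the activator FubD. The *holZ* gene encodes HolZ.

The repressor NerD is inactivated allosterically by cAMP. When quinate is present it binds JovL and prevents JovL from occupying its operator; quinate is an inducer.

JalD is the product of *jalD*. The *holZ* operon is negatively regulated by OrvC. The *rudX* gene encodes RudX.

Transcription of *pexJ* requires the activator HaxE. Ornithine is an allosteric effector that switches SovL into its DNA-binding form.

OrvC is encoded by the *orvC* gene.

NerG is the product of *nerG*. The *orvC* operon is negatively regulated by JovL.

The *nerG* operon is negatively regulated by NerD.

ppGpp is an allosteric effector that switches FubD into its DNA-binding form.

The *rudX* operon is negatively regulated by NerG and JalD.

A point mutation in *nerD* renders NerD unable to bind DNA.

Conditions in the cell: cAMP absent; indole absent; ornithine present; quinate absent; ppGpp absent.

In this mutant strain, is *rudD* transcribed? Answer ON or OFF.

Quinate is absent, so JovL is active.
With repressor JovL bound, *orvC* is not transcribed.
So OrvC is not produced.
With no repressor bound, *holZ* is transcribed.
So HolZ is produced and active.
Ornithine is present, so SovL is active.
NerD is non-functional in this strain, so it has no effect.
With no repressor bound, *nerG* is transcribed.
So NerG is produced and active.
ppGpp is absent, so FubD is inactive.
Required activator FubD is absent, so *jalD* is not transcribed.
So JalD is not produced.
With repressor NerG bound, *rudX* is not transcribed.
So RudX is not produced.
No repressor is bound and HolZ and SovL are active, so *rudD* is transcribed.

ON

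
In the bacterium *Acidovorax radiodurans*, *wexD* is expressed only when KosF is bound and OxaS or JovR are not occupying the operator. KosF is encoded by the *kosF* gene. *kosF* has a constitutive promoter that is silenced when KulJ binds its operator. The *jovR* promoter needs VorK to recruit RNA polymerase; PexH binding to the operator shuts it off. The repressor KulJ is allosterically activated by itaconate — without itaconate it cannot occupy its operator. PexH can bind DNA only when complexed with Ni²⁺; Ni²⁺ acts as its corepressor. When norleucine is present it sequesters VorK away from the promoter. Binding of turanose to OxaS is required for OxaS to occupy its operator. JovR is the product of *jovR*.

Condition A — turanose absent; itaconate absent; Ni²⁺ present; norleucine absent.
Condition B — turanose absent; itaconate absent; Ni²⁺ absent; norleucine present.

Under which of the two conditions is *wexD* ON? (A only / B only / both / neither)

Condition A:
Turanose is absent, so OxaS is inactive.
Itaconate is absent, so KulJ is inactive.
With no repressor bound, *kosF* is transcribed.
So KosF is produced and active.
Ni²⁺ is present, so PexH is active.
Norleucine is absent, so VorK is active.
With repressor PexH bound, *jovR* is not transcribed.
So JovR is not produced.
No repressor is bound and KosF is active, so *wexD* is transcribed.
→ *wexD* is ON in A.
Condition B:
Turanose is absent, so OxaS is inactive.
Itaconate is absent, so KulJ is inactive.
With no repressor bound, *kosF* is transcribed.
So KosF is produced and active.
Ni²⁺ is absent, so PexH is inactive.
Norleucine is present, so VorK is inactive.
Required activator VorK is absent, so *jovR* is not transcribed.
So JovR is not produced.
No repressor is bound and KosF is active, so *wexD* is transcribed.
→ *wexD* is ON in B.

both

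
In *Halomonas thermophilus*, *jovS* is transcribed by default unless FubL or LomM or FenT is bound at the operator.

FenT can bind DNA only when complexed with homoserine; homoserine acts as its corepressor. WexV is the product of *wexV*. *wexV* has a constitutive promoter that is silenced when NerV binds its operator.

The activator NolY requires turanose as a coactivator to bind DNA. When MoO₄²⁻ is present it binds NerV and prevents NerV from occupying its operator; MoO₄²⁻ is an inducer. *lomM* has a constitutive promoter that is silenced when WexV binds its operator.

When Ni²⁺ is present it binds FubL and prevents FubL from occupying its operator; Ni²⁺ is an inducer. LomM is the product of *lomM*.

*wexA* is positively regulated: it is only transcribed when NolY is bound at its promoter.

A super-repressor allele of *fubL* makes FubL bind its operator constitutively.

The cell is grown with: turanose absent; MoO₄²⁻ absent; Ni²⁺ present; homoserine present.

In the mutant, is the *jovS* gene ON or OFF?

FubL is constitutively active in this strain.
MoO₄²⁻ is absent, so NerV is active.
With repressor NerV bound, *wexV* is not transcribed.
So WexV is not produced.
With no repressor bound, *lomM* is transcribed.
So LomM is produced and active.
Homoserine is present, so FenT is active.
With repressor FubL bound, *jovS* is not transcribed.

OFF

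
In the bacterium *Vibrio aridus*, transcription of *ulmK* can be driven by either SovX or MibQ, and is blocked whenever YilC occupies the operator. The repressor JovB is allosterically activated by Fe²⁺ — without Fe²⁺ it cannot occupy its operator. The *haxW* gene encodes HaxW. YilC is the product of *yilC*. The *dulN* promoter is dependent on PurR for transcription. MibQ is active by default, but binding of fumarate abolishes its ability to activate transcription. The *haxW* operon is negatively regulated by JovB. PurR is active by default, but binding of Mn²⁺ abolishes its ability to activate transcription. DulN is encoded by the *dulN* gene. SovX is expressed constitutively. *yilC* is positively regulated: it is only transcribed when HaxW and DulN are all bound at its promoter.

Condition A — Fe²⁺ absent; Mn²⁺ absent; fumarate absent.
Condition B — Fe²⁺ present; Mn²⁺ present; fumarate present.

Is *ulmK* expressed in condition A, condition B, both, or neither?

Condition A:
SovX is produced constitutively and is active.
Fe²⁺ is absent, so JovB is inactive.
With no repressor bound, *haxW* is transcribed.
So HaxW is produced and active.
Mn²⁺ is absent, so PurR is active.
No repressor is bound and PurR is active, so *dulN* is transcribed.
So DulN is produced and active.
No repressor is bound and HaxW and DulN are active, so *yilC* is transcribed.
So YilC is produced and active.
Fumarate is absent, so MibQ is active.
With repressor YilC bound, *ulmK* is not transcribed.
→ *ulmK* is OFF in A.
Condition B:
SovX is produced constitutively and is active.
Fe²⁺ is present, so JovB is active.
With repressor JovB bound, *haxW* is not transcribed.
So HaxW is not produced.
Mn²⁺ is present, so PurR is inactive.
Required activator PurR is absent, so *dulN* is not transcribed.
So DulN is not produced.
Required activator HaxW is absent, so *yilC* is not transcribed.
So YilC is not produced.
Fumarate is present, so MibQ is inactive.
Activator SovX is present, so *ulmK* is transcribed.
→ *ulmK* is ON in B.

B only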